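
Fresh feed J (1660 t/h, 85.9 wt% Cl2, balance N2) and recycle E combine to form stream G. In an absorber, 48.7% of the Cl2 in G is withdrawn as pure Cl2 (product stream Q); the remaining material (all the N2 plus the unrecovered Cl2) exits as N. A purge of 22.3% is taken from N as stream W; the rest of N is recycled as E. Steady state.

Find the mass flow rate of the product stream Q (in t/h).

1155 t/h

Cl2 in G: m_A = 1660×0.859 + (1−0.223)·(1−0.487)·m_A, so m_A = 1425.9/0.6014 = 2371 t/h.
Product Q = 0.487×2371 = 1154.7 t/h.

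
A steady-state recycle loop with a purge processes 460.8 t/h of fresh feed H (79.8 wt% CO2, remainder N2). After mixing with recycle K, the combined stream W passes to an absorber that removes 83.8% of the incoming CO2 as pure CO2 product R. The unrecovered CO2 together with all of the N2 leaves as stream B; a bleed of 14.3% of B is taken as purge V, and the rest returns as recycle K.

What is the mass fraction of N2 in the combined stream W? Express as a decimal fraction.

0.6039

N2 enters only via H and leaves only via the purge: 460.8×0.202 = 0.143×(N2 in B), and the absorber passes all N2, so N2 in W = N2 in B = 650.92 t/h.
CO2 in W: m_A = 460.8×0.798 + (1−0.143)·(1−0.838)·m_A, so m_A = 367.72/0.8612 = 427 t/h.
W = 427 + 650.92 = 1077.9 t/h.
N2 fraction in W = 650.92/1077.9 = 0.6039.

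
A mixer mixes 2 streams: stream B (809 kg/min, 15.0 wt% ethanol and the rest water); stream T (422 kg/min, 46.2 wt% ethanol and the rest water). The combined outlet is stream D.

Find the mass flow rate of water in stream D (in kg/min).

water out = water in = 809×0.850 + 422×0.538 = 914.69 kg/min.

914.7 kg/min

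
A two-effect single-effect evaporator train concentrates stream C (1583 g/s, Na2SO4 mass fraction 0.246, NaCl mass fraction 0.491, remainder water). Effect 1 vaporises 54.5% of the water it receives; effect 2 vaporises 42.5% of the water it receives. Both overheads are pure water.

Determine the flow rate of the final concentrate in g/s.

1276 g/s

water in feed = 1583×0.263 = 416.33 g/s.
After stage 1: water left = (1−0.545)×416.33 = 189.43; stream total = 1356.1 g/s.
After stage 2: water left = (1−0.425)×189.43 = 108.92; final concentrate = 1275.6 g/s.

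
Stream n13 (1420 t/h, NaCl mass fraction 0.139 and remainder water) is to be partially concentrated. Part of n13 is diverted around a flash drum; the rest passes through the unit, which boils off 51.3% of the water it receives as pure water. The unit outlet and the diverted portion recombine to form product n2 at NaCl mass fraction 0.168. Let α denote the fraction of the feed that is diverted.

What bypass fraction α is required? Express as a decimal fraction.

All 1420×0.139 = 197.38 t/h of NaCl reaches n2, so n2 = 197.38/0.168 = 1174.9 t/h and vapour = 245.12 t/h.
The evaporator receives (1−α)·1420 of feed at 0.861 water and removes 0.513 of that water:
0.513×0.861×(1−α)×1420 = 245.12
(1−α) = 245.12/627.2 = 0.3908;  α = 0.6092.

0.609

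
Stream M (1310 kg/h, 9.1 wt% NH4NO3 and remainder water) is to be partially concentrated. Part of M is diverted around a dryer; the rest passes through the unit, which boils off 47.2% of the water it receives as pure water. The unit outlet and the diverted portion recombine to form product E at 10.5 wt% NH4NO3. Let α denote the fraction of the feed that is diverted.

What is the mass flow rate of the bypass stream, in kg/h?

All 1310×0.091 = 119.21 kg/h of NH4NO3 reaches E, so E = 119.21/0.105 = 1135.3 kg/h and vapour = 174.67 kg/h.
The evaporator receives (1−α)·1310 of feed at 0.909 water and removes 0.472 of that water:
0.472×0.909×(1−α)×1310 = 174.67
(1−α) = 174.67/562.05 = 0.3108;  α = 0.6892.
Bypass flow = 0.6892×1310 = 902.9 kg/h.

902.9 kg/h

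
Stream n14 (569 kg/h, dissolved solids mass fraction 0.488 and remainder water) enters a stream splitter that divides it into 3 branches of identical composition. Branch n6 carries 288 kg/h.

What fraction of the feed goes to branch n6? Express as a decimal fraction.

0.506

Fraction to n6 = 288/569 = 0.5062.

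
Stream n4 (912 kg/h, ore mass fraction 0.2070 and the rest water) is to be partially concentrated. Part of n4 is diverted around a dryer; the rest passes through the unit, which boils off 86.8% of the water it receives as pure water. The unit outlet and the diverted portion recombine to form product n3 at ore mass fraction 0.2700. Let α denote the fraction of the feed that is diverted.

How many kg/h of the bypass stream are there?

All 912×0.207 = 188.78 kg/h of ore reaches n3, so n3 = 188.78/0.270 = 699.2 kg/h and vapour = 212.8 kg/h.
The evaporator receives (1−α)·912 of feed at 0.793 water and removes 0.868 of that water:
0.868×0.793×(1−α)×912 = 212.8
(1−α) = 212.8/627.75 = 0.3390;  α = 0.6610.
Bypass flow = 0.6610×912 = 602.84 kg/h.

602.8 kg/h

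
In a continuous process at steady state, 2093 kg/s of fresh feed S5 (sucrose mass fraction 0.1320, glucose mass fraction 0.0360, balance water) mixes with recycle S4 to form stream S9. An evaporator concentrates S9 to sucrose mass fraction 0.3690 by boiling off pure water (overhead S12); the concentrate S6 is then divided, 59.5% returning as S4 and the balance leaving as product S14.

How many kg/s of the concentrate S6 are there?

Overall sucrose balance (none leaves overhead): sucrose in fresh feed = sucrose in product, i.e. 2093×0.132 = (1−0.595)·S6·0.369.
S6 = 276.28/(0.369×0.405) = 1848.7 kg/s.

1849 kg/s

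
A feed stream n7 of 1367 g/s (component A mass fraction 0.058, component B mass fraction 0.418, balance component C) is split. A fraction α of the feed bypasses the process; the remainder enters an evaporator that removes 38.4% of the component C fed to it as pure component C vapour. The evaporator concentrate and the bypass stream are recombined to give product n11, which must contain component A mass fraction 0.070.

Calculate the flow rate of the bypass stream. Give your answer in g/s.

202.4 g/s

All 1367×0.058 = 79.286 g/s of component A reaches n11, so n11 = 79.286/0.070 = 1132.7 g/s and vapour = 234.34 g/s.
The evaporator receives (1−α)·1367 of feed at 0.524 component C and removes 0.384 of that component C:
0.384×0.524×(1−α)×1367 = 234.34
(1−α) = 234.34/275.06 = 0.8520;  α = 0.1480.
Bypass flow = 0.1480×1367 = 202.37 g/s.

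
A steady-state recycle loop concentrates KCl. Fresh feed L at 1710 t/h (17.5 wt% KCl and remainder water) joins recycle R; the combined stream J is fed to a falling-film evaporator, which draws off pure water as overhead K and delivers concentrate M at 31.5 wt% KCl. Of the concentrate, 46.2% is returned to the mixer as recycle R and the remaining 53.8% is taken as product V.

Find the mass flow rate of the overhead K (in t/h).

Overall KCl balance (none leaves overhead): KCl in fresh feed = KCl in product, i.e. 1710×0.175 = (1−0.462)·M·0.315.
M = 299.25/(0.315×0.538) = 1765.8 t/h.
Recycle R = 0.462×1765.8 = 815.8 t/h.
Combined feed J = 1710 + 815.8 = 2525.8 t/h.
Overhead K = J − M = 2525.8 − 1765.8 = 760 t/h.

760 t/h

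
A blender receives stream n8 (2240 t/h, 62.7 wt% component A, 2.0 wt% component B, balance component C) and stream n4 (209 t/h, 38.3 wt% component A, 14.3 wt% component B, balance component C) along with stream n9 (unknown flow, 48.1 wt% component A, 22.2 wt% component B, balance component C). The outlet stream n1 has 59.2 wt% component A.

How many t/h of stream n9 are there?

Let n9 be the unknown flow. Total out = 2449 + n9.
component A balance: 1484.5 + 0.481·n9 = 0.592·(2449 + n9)
(0.481 − 0.592)·n9 = 0.592×2449 − 1484.5 = -34.719
n9 = -34.719 / -0.111 = 312.78 t/h

312.8 t/h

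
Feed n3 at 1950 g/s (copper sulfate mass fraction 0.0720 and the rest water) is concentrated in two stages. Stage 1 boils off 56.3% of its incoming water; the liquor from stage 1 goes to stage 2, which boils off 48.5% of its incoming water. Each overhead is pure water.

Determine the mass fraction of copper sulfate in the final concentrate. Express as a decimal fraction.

0.2564

water in feed = 1950×0.928 = 1809.6 g/s.
After stage 1: water left = (1−0.563)×1809.6 = 790.8; stream total = 931.2 g/s.
After stage 2: water left = (1−0.485)×790.8 = 407.26; final concentrate = 547.66 g/s.
copper sulfate fraction = 140.4/547.66 = 0.2564.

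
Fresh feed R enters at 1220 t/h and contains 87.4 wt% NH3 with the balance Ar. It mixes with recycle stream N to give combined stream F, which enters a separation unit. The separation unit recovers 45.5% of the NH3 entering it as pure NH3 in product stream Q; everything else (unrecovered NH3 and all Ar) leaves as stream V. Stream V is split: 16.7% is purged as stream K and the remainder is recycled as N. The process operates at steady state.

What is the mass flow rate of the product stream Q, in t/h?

NH3 in F: m_A = 1220×0.874 + (1−0.167)·(1−0.455)·m_A, so m_A = 1066.3/0.5460 = 1952.8 t/h.
Product Q = 0.455×1952.8 = 888.54 t/h.

888.5 t/h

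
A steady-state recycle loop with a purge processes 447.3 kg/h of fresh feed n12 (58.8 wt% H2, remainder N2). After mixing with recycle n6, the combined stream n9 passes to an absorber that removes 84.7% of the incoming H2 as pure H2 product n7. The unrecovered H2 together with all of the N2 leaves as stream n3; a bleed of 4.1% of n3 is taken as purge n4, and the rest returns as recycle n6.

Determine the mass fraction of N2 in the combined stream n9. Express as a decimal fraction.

N2 enters only via n12 and leaves only via the purge: 447.3×0.412 = 0.041×(N2 in n3), and the absorber passes all N2, so N2 in n9 = N2 in n3 = 4494.8 kg/h.
H2 in n9: m_A = 447.3×0.588 + (1−0.041)·(1−0.847)·m_A, so m_A = 263.01/0.8533 = 308.24 kg/h.
n9 = 308.24 + 4494.8 = 4803.1 kg/h.
N2 fraction in n9 = 4494.8/4803.1 = 0.9358.

0.9358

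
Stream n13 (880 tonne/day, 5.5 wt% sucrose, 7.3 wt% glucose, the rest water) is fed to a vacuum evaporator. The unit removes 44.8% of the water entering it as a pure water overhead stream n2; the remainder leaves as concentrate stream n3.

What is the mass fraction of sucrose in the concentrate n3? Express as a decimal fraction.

sucrose is not removed: 880×0.055 = 48.4 tonne/day of sucrose enters n3.
water entering = 880×0.872 = 767.36 tonne/day; overhead removed = 0.448×767.36 = 343.78 tonne/day.
Concentrate = 880 − 343.78 = 536.22 tonne/day.
Mass fraction = 48.4/536.22 = 0.090.

0.090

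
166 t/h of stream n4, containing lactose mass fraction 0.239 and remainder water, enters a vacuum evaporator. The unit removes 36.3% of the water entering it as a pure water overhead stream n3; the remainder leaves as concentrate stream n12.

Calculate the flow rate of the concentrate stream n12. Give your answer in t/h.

120.1 t/h

water entering = 166×0.761 = 126.33 t/h; overhead removed = 0.363×126.33 = 45.856 t/h.
Concentrate = 166 − 45.856 = 120.14 t/h.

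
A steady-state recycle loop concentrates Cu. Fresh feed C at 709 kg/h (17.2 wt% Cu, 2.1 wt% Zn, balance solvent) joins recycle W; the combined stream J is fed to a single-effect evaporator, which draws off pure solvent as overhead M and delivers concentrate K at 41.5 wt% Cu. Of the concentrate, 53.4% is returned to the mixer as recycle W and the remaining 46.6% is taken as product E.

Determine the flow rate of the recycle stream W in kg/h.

Overall Cu balance (none leaves overhead): Cu in fresh feed = Cu in product, i.e. 709×0.172 = (1−0.534)·K·0.415.
K = 121.95/(0.415×0.466) = 630.58 kg/h.
Recycle W = 0.534×630.58 = 336.73 kg/h.

336.7 kg/h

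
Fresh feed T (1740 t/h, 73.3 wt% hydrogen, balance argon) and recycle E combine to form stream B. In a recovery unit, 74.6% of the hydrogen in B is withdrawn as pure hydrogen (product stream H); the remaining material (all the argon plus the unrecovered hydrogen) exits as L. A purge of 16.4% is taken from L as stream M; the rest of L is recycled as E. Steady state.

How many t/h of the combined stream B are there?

argon enters only via T and leaves only via the purge: 1740×0.267 = 0.164×(argon in L), and the recovery unit passes all argon, so argon in B = argon in L = 2832.8 t/h.
hydrogen in B: m_A = 1740×0.733 + (1−0.164)·(1−0.746)·m_A, so m_A = 1275.4/0.7877 = 1619.3 t/h.
B = 1619.3 + 2832.8 = 4452.1 t/h.

4452 t/h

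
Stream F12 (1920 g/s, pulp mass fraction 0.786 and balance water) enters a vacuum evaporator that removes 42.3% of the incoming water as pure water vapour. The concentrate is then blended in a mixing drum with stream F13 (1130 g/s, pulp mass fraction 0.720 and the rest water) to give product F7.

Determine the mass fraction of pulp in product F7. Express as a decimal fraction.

0.808

Vapour removed = 0.423×0.214×1920 = 173.8 g/s; concentrate = 1746.2 g/s.
pulp reaching the mixer = 1509.1 (from concentrate) + 1130×0.720 = 2322.7 g/s.
Product flow = 1746.2 + 1130 = 2876.2 g/s; pulp fraction = 0.808.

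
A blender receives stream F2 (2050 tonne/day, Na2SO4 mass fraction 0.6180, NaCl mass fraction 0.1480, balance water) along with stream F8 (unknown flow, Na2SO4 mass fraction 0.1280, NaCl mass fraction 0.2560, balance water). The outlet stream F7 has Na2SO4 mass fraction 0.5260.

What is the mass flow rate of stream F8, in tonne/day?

Let F8 be the unknown flow. Total out = 2050 + F8.
Na2SO4 balance: 1266.9 + 0.128·F8 = 0.526·(2050 + F8)
(0.128 − 0.526)·F8 = 0.526×2050 − 1266.9 = -188.6
F8 = -188.6 / -0.398 = 473.87 tonne/day

473.9 tonne/day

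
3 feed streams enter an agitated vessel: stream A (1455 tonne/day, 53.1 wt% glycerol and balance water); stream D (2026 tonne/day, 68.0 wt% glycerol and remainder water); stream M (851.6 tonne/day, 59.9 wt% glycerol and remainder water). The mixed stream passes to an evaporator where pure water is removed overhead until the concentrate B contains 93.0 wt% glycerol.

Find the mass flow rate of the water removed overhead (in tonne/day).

1472 tonne/day

glycerol entering = 1455×0.531 + 2026×0.680 + 851.6×0.599 = 2660.4 tonne/day.
All glycerol reports to B, so B = 2660.4/0.930 = 2860.6 tonne/day.
Total feed = 4332.6 tonne/day; overhead = 4332.6 − 2860.6 = 1472 tonne/day.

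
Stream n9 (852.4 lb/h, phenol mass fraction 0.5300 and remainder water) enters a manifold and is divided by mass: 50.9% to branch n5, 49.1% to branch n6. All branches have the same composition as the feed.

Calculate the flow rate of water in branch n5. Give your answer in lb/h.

Branch n5 total = 0.509×852.4 = 433.87 lb/h.
water in n5 = 0.470×433.87 = 203.92 lb/h.

203.9 lb/h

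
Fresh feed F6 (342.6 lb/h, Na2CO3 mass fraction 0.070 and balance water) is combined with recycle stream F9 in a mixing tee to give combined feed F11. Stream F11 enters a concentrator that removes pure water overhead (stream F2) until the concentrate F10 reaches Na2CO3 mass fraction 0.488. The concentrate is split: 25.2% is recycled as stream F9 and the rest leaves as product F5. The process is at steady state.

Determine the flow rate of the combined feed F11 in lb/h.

Overall Na2CO3 balance (none leaves overhead): Na2CO3 in fresh feed = Na2CO3 in product, i.e. 342.6×0.070 = (1−0.252)·F10·0.488.
F10 = 23.982/(0.488×0.748) = 65.7 lb/h.
Recycle F9 = 0.252×65.7 = 16.556 lb/h.
Combined feed F11 = 342.6 + 16.556 = 359.16 lb/h.

359.2 lb/h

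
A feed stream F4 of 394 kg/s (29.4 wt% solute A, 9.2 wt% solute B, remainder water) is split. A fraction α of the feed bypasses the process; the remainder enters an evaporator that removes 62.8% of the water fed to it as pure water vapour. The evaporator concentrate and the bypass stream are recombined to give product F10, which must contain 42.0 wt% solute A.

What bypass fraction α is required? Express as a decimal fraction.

0.222

All 394×0.294 = 115.84 kg/s of solute A reaches F10, so F10 = 115.84/0.420 = 275.8 kg/s and vapour = 118.2 kg/s.
The evaporator receives (1−α)·394 of feed at 0.614 water and removes 0.628 of that water:
0.628×0.614×(1−α)×394 = 118.2
(1−α) = 118.2/151.92 = 0.7780;  α = 0.2220.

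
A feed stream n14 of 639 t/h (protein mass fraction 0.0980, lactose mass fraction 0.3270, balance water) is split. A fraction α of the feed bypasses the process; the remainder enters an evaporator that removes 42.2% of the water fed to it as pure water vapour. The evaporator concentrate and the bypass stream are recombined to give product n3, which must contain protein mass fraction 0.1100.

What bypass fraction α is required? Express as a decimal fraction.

All 639×0.098 = 62.622 t/h of protein reaches n3, so n3 = 62.622/0.110 = 569.29 t/h and vapour = 69.709 t/h.
The evaporator receives (1−α)·639 of feed at 0.575 water and removes 0.422 of that water:
0.422×0.575×(1−α)×639 = 69.709
(1−α) = 69.709/155.05 = 0.4496;  α = 0.5504.

0.550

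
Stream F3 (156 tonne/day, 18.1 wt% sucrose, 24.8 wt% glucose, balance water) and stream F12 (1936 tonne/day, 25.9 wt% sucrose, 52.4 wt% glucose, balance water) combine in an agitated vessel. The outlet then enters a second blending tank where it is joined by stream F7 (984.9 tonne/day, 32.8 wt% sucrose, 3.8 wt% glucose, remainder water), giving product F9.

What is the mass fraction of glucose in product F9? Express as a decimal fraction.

0.354

Overall, product flow = 3076.9 tonne/day.
glucose in = 156×0.248 + 1936×0.524 + 984.9×0.038 = 1090.6 tonne/day.
glucose fraction in F9 = 0.354.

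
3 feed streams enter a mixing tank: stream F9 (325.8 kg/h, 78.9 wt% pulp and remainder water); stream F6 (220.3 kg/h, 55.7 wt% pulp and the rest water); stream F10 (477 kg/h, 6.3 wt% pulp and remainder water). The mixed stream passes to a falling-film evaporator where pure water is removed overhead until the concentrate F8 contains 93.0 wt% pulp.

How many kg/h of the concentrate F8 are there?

440.7 kg/h

pulp entering = 325.8×0.789 + 220.3×0.557 + 477×0.063 = 409.81 kg/h.
All pulp reports to F8, so F8 = 409.81/0.930 = 440.66 kg/h.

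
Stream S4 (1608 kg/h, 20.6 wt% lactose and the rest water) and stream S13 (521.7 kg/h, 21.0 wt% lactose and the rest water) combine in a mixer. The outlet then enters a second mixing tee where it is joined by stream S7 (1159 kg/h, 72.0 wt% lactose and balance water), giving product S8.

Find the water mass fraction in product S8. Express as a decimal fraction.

Overall, product flow = 3288.7 kg/h.
water in = 1608×0.794 + 521.7×0.790 + 1159×0.280 = 2013.4 kg/h.
water fraction in S8 = 0.6122.

0.6122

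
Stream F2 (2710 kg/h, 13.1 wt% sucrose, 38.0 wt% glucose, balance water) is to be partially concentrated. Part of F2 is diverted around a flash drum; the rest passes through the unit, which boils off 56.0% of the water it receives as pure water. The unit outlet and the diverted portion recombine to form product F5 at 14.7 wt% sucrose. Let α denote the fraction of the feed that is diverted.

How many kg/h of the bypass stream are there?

1633 kg/h

All 2710×0.131 = 355.01 kg/h of sucrose reaches F5, so F5 = 355.01/0.147 = 2415 kg/h and vapour = 294.97 kg/h.
The evaporator receives (1−α)·2710 of feed at 0.489 water and removes 0.560 of that water:
0.560×0.489×(1−α)×2710 = 294.97
(1−α) = 294.97/742.11 = 0.3975;  α = 0.6025.
Bypass flow = 0.6025×2710 = 1632.9 kg/h.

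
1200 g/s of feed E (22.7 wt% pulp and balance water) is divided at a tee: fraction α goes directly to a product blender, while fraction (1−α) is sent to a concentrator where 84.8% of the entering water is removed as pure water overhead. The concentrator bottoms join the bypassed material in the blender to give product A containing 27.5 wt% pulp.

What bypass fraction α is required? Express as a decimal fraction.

All 1200×0.227 = 272.4 g/s of pulp reaches A, so A = 272.4/0.275 = 990.55 g/s and vapour = 209.45 g/s.
The evaporator receives (1−α)·1200 of feed at 0.773 water and removes 0.848 of that water:
0.848×0.773×(1−α)×1200 = 209.45
(1−α) = 209.45/786.6 = 0.2663;  α = 0.7337.

0.734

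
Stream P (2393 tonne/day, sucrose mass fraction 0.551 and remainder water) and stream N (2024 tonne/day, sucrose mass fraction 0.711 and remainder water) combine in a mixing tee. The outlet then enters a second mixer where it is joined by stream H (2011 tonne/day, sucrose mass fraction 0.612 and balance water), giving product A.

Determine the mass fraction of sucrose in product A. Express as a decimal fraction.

0.620

Overall, product flow = 6428 tonne/day.
sucrose in = 2393×0.551 + 2024×0.711 + 2011×0.612 = 3988.3 tonne/day.
sucrose fraction in A = 0.620.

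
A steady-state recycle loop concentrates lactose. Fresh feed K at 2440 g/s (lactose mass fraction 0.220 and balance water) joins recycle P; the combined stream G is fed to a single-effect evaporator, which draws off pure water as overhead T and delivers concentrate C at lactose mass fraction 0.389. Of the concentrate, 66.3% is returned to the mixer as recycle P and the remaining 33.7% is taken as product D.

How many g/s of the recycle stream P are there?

Overall lactose balance (none leaves overhead): lactose in fresh feed = lactose in product, i.e. 2440×0.220 = (1−0.663)·C·0.389.
C = 536.8/(0.389×0.337) = 4094.8 g/s.
Recycle P = 0.663×4094.8 = 2714.9 g/s.

2715 g/s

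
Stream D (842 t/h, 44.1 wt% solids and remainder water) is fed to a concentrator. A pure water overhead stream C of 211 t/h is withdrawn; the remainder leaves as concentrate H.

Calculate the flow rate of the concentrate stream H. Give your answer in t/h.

631 t/h

Concentrate = 842 − 211 = 631 t/h.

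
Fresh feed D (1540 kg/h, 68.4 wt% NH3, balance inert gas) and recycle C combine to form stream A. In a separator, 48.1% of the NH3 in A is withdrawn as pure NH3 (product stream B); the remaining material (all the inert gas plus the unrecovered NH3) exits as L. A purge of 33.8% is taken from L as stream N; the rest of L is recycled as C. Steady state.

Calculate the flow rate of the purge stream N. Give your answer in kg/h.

inert gas enters only via D and leaves only via the purge: 1540×0.316 = 0.338×(inert gas in L), and the separator passes all inert gas, so inert gas in A = inert gas in L = 1439.8 kg/h.
NH3 in A: m_A = 1540×0.684 + (1−0.338)·(1−0.481)·m_A, so m_A = 1053.4/0.6564 = 1604.7 kg/h.
L = (1−0.481)×1604.7 + 1439.8 = 2272.6 kg/h.
Purge N = 0.338×2272.6 = 768.14 kg/h.

768.1 kg/h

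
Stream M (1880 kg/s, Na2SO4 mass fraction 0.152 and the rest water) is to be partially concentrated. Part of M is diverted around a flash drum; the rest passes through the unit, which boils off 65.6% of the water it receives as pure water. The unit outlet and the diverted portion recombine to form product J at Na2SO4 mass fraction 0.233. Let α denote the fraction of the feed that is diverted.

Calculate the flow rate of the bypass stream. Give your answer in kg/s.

705.1 kg/s

All 1880×0.152 = 285.76 kg/s of Na2SO4 reaches J, so J = 285.76/0.233 = 1226.4 kg/s and vapour = 653.56 kg/s.
The evaporator receives (1−α)·1880 of feed at 0.848 water and removes 0.656 of that water:
0.656×0.848×(1−α)×1880 = 653.56
(1−α) = 653.56/1045.8 = 0.6249;  α = 0.3751.
Bypass flow = 0.3751×1880 = 705.14 kg/s.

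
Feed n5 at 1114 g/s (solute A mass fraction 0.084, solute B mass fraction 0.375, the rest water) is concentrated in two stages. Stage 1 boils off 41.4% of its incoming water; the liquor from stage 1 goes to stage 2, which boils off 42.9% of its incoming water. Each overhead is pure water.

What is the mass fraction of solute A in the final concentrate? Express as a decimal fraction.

0.131

water in feed = 1114×0.541 = 602.67 g/s.
After stage 1: water left = (1−0.414)×602.67 = 353.17; stream total = 864.49 g/s.
After stage 2: water left = (1−0.429)×353.17 = 201.66; final concentrate = 712.98 g/s.
solute A fraction = 93.576/712.98 = 0.131.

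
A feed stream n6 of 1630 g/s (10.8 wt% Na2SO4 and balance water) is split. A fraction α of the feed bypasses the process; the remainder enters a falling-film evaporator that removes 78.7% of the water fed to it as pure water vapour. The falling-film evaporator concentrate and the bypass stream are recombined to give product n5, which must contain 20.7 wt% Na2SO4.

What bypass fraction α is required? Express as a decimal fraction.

All 1630×0.108 = 176.04 g/s of Na2SO4 reaches n5, so n5 = 176.04/0.207 = 850.43 g/s and vapour = 779.57 g/s.
The evaporator receives (1−α)·1630 of feed at 0.892 water and removes 0.787 of that water:
0.787×0.892×(1−α)×1630 = 779.57
(1−α) = 779.57/1144.3 = 0.6813;  α = 0.3187.

0.319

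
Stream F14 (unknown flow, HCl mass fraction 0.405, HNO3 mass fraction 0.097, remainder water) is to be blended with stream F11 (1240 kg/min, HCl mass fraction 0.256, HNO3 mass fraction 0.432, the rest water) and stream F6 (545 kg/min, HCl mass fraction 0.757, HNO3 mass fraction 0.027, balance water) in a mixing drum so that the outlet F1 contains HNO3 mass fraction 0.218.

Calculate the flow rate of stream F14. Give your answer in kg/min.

1333 kg/min

Let F14 be the unknown flow. Total out = 1785 + F14.
HNO3 balance: 550.39 + 0.097·F14 = 0.218·(1785 + F14)
(0.097 − 0.218)·F14 = 0.218×1785 − 550.39 = -161.26
F14 = -161.26 / -0.121 = 1332.8 kg/min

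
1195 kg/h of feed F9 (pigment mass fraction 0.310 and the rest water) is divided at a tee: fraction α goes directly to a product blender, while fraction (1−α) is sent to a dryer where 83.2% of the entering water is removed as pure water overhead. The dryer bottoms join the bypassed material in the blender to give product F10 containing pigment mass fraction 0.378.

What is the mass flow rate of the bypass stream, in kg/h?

All 1195×0.310 = 370.45 kg/h of pigment reaches F10, so F10 = 370.45/0.378 = 980.03 kg/h and vapour = 214.97 kg/h.
The evaporator receives (1−α)·1195 of feed at 0.690 water and removes 0.832 of that water:
0.832×0.690×(1−α)×1195 = 214.97
(1−α) = 214.97/686.03 = 0.3134;  α = 0.6866.
Bypass flow = 0.6866×1195 = 820.53 kg/h.

820.5 kg/h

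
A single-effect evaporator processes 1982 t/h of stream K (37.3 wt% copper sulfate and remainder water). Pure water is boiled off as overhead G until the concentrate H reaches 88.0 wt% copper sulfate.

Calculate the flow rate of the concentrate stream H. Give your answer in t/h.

copper sulfate is conserved: 1982×0.373 = 739.29 t/h all reports to the concentrate.
Concentrate = 739.29/(target fraction) = 840.1 t/h.

840.1 t/h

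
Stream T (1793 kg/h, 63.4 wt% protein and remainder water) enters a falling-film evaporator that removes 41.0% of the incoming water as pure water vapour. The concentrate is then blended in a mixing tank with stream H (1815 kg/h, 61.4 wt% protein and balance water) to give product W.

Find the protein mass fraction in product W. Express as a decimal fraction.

Vapour removed = 0.410×0.366×1793 = 269.06 kg/h; concentrate = 1523.9 kg/h.
protein reaching the mixer = 1136.8 (from concentrate) + 1815×0.614 = 2251.2 kg/h.
Product flow = 1523.9 + 1815 = 3338.9 kg/h; protein fraction = 0.674.

0.674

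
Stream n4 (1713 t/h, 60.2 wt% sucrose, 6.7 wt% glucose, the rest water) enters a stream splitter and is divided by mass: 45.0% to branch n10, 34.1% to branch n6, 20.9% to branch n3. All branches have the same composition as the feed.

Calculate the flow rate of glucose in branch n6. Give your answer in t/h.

39.14 t/h

Branch n6 total = 0.341×1713 = 584.13 t/h.
glucose in n6 = 0.067×584.13 = 39.137 t/h.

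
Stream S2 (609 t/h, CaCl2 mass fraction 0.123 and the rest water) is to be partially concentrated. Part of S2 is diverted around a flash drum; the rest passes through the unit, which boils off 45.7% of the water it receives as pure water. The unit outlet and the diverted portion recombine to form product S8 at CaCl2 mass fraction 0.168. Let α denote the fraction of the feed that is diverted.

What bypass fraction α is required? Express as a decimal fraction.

0.332

All 609×0.123 = 74.907 t/h of CaCl2 reaches S8, so S8 = 74.907/0.168 = 445.87 t/h and vapour = 163.13 t/h.
The evaporator receives (1−α)·609 of feed at 0.877 water and removes 0.457 of that water:
0.457×0.877×(1−α)×609 = 163.13
(1−α) = 163.13/244.08 = 0.6683;  α = 0.3317.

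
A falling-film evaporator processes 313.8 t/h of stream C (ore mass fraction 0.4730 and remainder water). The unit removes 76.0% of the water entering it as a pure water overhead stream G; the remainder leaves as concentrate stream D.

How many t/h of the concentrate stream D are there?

188.1 t/h

water entering = 313.8×0.527 = 165.37 t/h; overhead removed = 0.760×165.37 = 125.68 t/h.
Concentrate = 313.8 − 125.68 = 188.12 t/h.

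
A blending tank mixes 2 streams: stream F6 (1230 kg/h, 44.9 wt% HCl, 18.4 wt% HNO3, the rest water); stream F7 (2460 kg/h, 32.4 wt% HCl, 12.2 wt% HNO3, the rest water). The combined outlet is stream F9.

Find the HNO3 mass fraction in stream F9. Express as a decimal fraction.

Total flow out = 1230 + 2460 = 3690 kg/h.
HNO3 in = 1230×0.184 + 2460×0.122 = 526.44 kg/h.
HNO3 mass fraction in F9 = 526.44/3690 = 0.1427.

0.1427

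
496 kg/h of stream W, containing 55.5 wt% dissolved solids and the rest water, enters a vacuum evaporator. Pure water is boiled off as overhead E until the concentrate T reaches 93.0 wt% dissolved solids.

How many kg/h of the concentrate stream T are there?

dissolved solids is conserved: 496×0.555 = 275.28 kg/h all reports to the concentrate.
Concentrate = 275.28/(target fraction) = 296 kg/h.

296 kg/h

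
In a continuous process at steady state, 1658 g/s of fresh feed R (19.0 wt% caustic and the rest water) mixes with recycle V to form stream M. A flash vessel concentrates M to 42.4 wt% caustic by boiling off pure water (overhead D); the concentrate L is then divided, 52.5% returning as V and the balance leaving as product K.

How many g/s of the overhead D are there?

915 g/s

Overall caustic balance (none leaves overhead): caustic in fresh feed = caustic in product, i.e. 1658×0.190 = (1−0.525)·L·0.424.
L = 315.02/(0.424×0.475) = 1564.2 g/s.
Recycle V = 0.525×1564.2 = 821.18 g/s.
Combined feed M = 1658 + 821.18 = 2479.2 g/s.
Overhead D = M − L = 2479.2 − 1564.2 = 915.03 g/s.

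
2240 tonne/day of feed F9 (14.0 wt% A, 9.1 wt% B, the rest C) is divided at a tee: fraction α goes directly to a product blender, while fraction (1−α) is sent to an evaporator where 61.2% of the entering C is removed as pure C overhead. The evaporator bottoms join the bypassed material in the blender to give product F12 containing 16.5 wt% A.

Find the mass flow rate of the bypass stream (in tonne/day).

All 2240×0.140 = 313.6 tonne/day of A reaches F12, so F12 = 313.6/0.165 = 1900.6 tonne/day and vapour = 339.39 tonne/day.
The evaporator receives (1−α)·2240 of feed at 0.769 C and removes 0.612 of that C:
0.612×0.769×(1−α)×2240 = 339.39
(1−α) = 339.39/1054.2 = 0.3219;  α = 0.6781.
Bypass flow = 0.6781×2240 = 1518.8 tonne/day.

1519 tonne/day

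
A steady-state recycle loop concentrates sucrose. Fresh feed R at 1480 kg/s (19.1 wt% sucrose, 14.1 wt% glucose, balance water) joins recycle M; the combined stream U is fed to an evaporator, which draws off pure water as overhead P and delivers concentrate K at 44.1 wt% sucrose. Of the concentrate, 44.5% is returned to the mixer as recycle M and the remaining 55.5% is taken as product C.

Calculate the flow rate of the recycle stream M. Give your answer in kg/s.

514 kg/s

Overall sucrose balance (none leaves overhead): sucrose in fresh feed = sucrose in product, i.e. 1480×0.191 = (1−0.445)·K·0.441.
K = 282.68/(0.441×0.555) = 1155 kg/s.
Recycle M = 0.445×1155 = 513.95 kg/s.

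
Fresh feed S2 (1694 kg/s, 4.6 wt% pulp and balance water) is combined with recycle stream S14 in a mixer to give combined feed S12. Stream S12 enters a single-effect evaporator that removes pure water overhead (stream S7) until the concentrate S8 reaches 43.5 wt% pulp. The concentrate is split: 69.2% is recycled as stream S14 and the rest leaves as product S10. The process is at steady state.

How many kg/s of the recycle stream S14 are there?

Overall pulp balance (none leaves overhead): pulp in fresh feed = pulp in product, i.e. 1694×0.046 = (1−0.692)·S8·0.435.
S8 = 77.924/(0.435×0.308) = 581.61 kg/s.
Recycle S14 = 0.692×581.61 = 402.47 kg/s.

402.5 kg/s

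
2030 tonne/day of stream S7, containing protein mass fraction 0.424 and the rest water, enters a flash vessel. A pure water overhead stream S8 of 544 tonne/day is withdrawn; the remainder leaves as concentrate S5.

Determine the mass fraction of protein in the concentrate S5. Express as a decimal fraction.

0.579

protein is not removed: 2030×0.424 = 860.72 tonne/day of protein enters S5.
Concentrate = 2030 − 544 = 1486 tonne/day.
Mass fraction = 860.72/1486 = 0.579.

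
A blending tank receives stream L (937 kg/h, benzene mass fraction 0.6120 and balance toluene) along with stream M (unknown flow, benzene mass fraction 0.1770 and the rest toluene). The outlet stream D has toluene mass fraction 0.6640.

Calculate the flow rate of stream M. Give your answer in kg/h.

1626 kg/h

Let M be the unknown flow. Total out = 937 + M.
toluene balance: 363.56 + 0.823·M = 0.664·(937 + M)
(0.823 − 0.664)·M = 0.664×937 − 363.56 = 258.61
M = 258.61 / 0.159 = 1626.5 kg/h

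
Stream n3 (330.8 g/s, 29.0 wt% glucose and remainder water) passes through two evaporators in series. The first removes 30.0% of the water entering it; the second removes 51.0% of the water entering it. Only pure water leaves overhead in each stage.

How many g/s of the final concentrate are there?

water in feed = 330.8×0.710 = 234.87 g/s.
After stage 1: water left = (1−0.300)×234.87 = 164.41; stream total = 260.34 g/s.
After stage 2: water left = (1−0.510)×164.41 = 80.56; final concentrate = 176.49 g/s.

176.5 g/s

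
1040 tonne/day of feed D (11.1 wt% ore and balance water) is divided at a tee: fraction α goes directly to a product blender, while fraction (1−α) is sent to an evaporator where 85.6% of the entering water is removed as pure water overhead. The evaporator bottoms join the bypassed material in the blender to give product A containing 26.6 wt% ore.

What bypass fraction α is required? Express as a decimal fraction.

0.234

All 1040×0.111 = 115.44 tonne/day of ore reaches A, so A = 115.44/0.266 = 433.98 tonne/day and vapour = 606.02 tonne/day.
The evaporator receives (1−α)·1040 of feed at 0.889 water and removes 0.856 of that water:
0.856×0.889×(1−α)×1040 = 606.02
(1−α) = 606.02/791.42 = 0.7657;  α = 0.2343.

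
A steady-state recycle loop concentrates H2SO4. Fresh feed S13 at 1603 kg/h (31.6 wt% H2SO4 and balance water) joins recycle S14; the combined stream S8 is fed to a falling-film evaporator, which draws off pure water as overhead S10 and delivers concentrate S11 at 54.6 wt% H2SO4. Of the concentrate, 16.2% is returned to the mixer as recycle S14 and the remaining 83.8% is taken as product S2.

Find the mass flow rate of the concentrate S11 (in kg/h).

1107 kg/h

Overall H2SO4 balance (none leaves overhead): H2SO4 in fresh feed = H2SO4 in product, i.e. 1603×0.316 = (1−0.162)·S11·0.546.
S11 = 506.55/(0.546×0.838) = 1107.1 kg/h.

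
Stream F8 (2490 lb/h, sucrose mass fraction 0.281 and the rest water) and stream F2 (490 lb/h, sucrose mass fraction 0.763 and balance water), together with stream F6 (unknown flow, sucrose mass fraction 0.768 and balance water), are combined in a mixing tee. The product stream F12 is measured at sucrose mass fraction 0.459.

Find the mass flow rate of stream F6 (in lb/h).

952.3 lb/h

Let F6 be the unknown flow. Total out = 2980 + F6.
sucrose balance: 1073.6 + 0.768·F6 = 0.459·(2980 + F6)
(0.768 − 0.459)·F6 = 0.459×2980 − 1073.6 = 294.26
F6 = 294.26 / 0.309 = 952.3 lb/h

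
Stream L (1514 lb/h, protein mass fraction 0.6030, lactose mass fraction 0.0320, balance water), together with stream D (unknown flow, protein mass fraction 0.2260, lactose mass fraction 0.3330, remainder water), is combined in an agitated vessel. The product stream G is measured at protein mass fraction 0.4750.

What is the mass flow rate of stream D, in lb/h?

778.3 lb/h

Let D be the unknown flow. Total out = 1514 + D.
protein balance: 912.94 + 0.226·D = 0.475·(1514 + D)
(0.226 − 0.475)·D = 0.475×1514 − 912.94 = -193.79
D = -193.79 / -0.249 = 778.28 lb/h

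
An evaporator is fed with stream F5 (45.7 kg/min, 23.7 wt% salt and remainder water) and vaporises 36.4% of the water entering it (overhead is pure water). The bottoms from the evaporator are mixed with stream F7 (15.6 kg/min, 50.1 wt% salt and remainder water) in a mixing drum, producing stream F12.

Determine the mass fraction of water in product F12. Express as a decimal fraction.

0.616

Vapour removed = 0.364×0.763×45.7 = 12.692 kg/min; concentrate = 33.008 kg/min.
water reaching the mixer = 22.177 (from concentrate) + 15.6×0.499 = 29.961 kg/min.
Product flow = 33.008 + 15.6 = 48.608 kg/min; water fraction = 0.616.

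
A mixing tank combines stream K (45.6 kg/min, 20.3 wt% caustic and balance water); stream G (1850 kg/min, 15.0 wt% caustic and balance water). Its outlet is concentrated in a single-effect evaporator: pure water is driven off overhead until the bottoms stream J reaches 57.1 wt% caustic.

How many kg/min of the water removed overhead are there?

caustic entering = 45.6×0.203 + 1850×0.150 = 286.76 kg/min.
All caustic reports to J, so J = 286.76/0.571 = 502.2 kg/min.
Total feed = 1895.6 kg/min; overhead = 1895.6 − 502.2 = 1393.4 kg/min.

1393 kg/min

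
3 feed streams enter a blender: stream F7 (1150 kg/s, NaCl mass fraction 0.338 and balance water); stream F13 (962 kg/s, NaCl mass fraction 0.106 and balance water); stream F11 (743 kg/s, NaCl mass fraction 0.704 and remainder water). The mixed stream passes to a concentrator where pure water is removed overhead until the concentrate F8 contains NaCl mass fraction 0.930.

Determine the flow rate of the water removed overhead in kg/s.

1765 kg/s

NaCl entering = 1150×0.338 + 962×0.106 + 743×0.704 = 1013.7 kg/s.
All NaCl reports to F8, so F8 = 1013.7/0.930 = 1090 kg/s.
Total feed = 2855 kg/s; overhead = 2855 − 1090 = 1765 kg/s.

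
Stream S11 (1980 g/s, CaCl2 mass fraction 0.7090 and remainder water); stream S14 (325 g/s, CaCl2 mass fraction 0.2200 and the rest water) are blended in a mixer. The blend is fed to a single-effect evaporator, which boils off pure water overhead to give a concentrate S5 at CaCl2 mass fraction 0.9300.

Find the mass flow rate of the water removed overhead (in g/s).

718.6 g/s

CaCl2 entering = 1980×0.709 + 325×0.220 = 1475.3 g/s.
All CaCl2 reports to S5, so S5 = 1475.3/0.930 = 1586.4 g/s.
Total feed = 2305 g/s; overhead = 2305 − 1586.4 = 718.63 g/s.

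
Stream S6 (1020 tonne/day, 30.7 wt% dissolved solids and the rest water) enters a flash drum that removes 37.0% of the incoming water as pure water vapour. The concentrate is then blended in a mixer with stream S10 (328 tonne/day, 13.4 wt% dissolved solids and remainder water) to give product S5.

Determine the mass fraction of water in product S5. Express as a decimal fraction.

0.671

Vapour removed = 0.370×0.693×1020 = 261.54 tonne/day; concentrate = 758.46 tonne/day.
water reaching the mixer = 445.32 (from concentrate) + 328×0.866 = 729.37 tonne/day.
Product flow = 758.46 + 328 = 1086.5 tonne/day; water fraction = 0.671.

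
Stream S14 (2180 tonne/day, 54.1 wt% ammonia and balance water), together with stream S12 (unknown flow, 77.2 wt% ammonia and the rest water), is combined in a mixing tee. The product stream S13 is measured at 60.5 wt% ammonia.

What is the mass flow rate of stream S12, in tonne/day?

Let S12 be the unknown flow. Total out = 2180 + S12.
ammonia balance: 1179.4 + 0.772·S12 = 0.605·(2180 + S12)
(0.772 − 0.605)·S12 = 0.605×2180 − 1179.4 = 139.52
S12 = 139.52 / 0.167 = 835.45 tonne/day

835.4 tonne/day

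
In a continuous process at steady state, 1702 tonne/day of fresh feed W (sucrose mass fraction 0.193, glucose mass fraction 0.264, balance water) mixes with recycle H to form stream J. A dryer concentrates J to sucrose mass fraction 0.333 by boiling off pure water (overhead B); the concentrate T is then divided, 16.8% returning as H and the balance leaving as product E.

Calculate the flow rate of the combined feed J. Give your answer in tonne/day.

1901 tonne/day

Overall sucrose balance (none leaves overhead): sucrose in fresh feed = sucrose in product, i.e. 1702×0.193 = (1−0.168)·T·0.333.
T = 328.49/(0.333×0.832) = 1185.6 tonne/day.
Recycle H = 0.168×1185.6 = 199.19 tonne/day.
Combined feed J = 1702 + 199.19 = 1901.2 tonne/day.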